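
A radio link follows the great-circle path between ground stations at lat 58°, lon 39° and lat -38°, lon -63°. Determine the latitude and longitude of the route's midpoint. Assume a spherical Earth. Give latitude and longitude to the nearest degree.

Convert each endpoint to a unit vector on the sphere (x = cos φ cos λ, y = cos φ sin λ, z = sin φ).
The central angle between the endpoints is δ = arccos(p₁·p₂) ≈ 2.226 rad (127.5°).
Interpolate at f = 1/2 with slerp weights a = sin((1−f)δ)/sin δ ≈ 1.131, b = sin(fδ)/sin δ ≈ 1.131.
p = a·p₁ + b·p₂ ≈ (0.870, -0.417, 0.263); φ = arcsin(p_z) ≈ 15.23°, λ = atan2(p_y, p_x) ≈ -25.59°.

≈ lat 15°, lon -26°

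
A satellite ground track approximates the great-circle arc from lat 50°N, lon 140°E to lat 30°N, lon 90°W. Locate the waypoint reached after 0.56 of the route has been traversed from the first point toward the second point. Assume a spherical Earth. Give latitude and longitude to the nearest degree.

From cos δ = sin φ₁ sin φ₂ + cos φ₁ cos φ₂ cos Δλ, the central angle is δ ≈ 1.546 rad (88.6°).
Interpolate at f = 0.56 with slerp weights a = sin((1−f)δ)/sin δ ≈ 0.629, b = sin(fδ)/sin δ ≈ 0.762.
p = a·p₁ + b·p₂ ≈ (-0.310, -0.400, 0.863); φ = arcsin(p_z) ≈ 59.62°, λ = atan2(p_y, p_x) ≈ -127.77°.

≈ lat 60°N, lon 128°W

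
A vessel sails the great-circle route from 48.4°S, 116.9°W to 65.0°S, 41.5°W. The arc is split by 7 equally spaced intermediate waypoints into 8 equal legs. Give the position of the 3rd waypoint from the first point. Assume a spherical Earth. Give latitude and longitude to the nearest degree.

From cos δ = sin φ₁ sin φ₂ + cos φ₁ cos φ₂ cos Δλ, the central angle is δ ≈ 0.725 rad (41.5°).
Interpolate at f = 3/8 with slerp weights a = sin((1−f)δ)/sin δ ≈ 0.660, b = sin(fδ)/sin δ ≈ 0.405.
p = a·p₁ + b·p₂ ≈ (-0.070, -0.504, -0.861); φ = arcsin(p_z) ≈ -59.39°, λ = atan2(p_y, p_x) ≈ -97.92°.

≈ 59°S, 98°W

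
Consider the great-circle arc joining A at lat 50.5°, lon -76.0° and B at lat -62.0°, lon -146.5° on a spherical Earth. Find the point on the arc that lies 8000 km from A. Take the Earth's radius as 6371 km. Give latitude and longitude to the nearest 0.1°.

≈ lat -15.6°, lon -108.5°

Convert each endpoint to a unit vector on the sphere (x = cos φ cos λ, y = cos φ sin λ, z = sin φ).
The central angle between the endpoints is δ = arccos(p₁·p₂) ≈ 2.192 rad (125.6°). The total great-circle distance is δ·R ≈ 2.192 × 6371 ≈ 13962 km, so the target fraction is f = 8000/13962 ≈ 0.573.
Interpolate at f ≈ 0.573 with slerp weights a = sin((1−f)δ)/sin δ ≈ 0.990, b = sin(fδ)/sin δ ≈ 1.169.
p = a·p₁ + b·p₂ ≈ (-0.305, -0.914, -0.268); φ = arcsin(p_z) ≈ -15.56°, λ = atan2(p_y, p_x) ≈ -108.47°.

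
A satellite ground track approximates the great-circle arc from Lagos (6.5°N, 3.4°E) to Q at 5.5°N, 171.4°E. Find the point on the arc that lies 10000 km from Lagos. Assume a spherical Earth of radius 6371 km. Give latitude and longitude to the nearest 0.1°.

Write both endpoints as unit vectors p₁, p₂ with components (cos φ cos λ, cos φ sin λ, sin φ).
The central angle between the endpoints is δ = arccos(p₁·p₂) ≈ 2.846 rad (163.0°). The total great-circle distance is δ·R ≈ 2.846 × 6371 ≈ 18130 km, so the target fraction is f = 10000/18130 ≈ 0.552.
Interpolate at f ≈ 0.552 with slerp weights a = sin((1−f)δ)/sin δ ≈ 3.281, b = sin(fδ)/sin δ ≈ 3.429.
p = a·p₁ + b·p₂ ≈ (-0.121, 0.704, 0.700); φ = arcsin(p_z) ≈ 44.44°, λ = atan2(p_y, p_x) ≈ 99.72°.

≈ 44.4°N, 99.7°E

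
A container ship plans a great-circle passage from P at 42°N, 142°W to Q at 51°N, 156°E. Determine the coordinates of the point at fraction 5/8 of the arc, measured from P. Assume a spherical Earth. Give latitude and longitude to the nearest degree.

≈ 52°N, 178°W

Convert each endpoint to a unit vector on the sphere (x = cos φ cos λ, y = cos φ sin λ, z = sin φ).
The central angle between the endpoints is δ = arccos(p₁·p₂) ≈ 0.738 rad (42.3°).
Interpolate at f = 5/8 with slerp weights a = sin((1−f)δ)/sin δ ≈ 0.406, b = sin(fδ)/sin δ ≈ 0.662.
p = a·p₁ + b·p₂ ≈ (-0.618, -0.016, 0.786); φ = arcsin(p_z) ≈ 51.80°, λ = atan2(p_y, p_x) ≈ -178.47°.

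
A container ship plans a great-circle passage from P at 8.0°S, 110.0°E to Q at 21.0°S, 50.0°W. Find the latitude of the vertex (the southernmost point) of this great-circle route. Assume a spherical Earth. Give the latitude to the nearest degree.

The great circle lies in the plane with unit normal n̂ = (p₁ × p₂)/|p₁ × p₂|.
Here n̂_z ≈ -0.551; the vertex latitude is φ_max = arccos|n̂_z| ≈ 56.6°.
Check via Clairaut: cos φ_max = |cos φ₁| · sin C = cos(8.0°)·sin(146.2°) ≈ 0.551, again giving ≈ 56.6°.

≈ 57°S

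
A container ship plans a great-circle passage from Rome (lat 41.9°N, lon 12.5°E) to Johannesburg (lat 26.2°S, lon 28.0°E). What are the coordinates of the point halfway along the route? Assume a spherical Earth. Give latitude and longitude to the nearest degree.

≈ lat 8°N, lon 21°E

The haversine formula gives a central angle δ ≈ 1.215 rad (69.6°) between the endpoints.
Interpolate at f = 1/2 with slerp weights a = sin((1−f)δ)/sin δ ≈ 0.609, b = sin(fδ)/sin δ ≈ 0.609.
p = a·p₁ + b·p₂ ≈ (0.925, 0.355, 0.138); φ = arcsin(p_z) ≈ 7.92°, λ = atan2(p_y, p_x) ≈ 20.98°.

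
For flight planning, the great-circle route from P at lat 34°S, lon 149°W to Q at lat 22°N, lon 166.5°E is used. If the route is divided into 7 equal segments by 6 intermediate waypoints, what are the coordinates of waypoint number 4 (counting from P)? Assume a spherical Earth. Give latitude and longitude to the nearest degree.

The haversine formula gives a central angle δ ≈ 1.225 rad (70.2°) between the endpoints.
Interpolate at f = 4/7 with slerp weights a = sin((1−f)δ)/sin δ ≈ 0.533, b = sin(fδ)/sin δ ≈ 0.685.
p = a·p₁ + b·p₂ ≈ (-0.996, -0.079, -0.041); φ = arcsin(p_z) ≈ -2.37°, λ = atan2(p_y, p_x) ≈ -175.45°.

≈ lat 2°S, lon 175°W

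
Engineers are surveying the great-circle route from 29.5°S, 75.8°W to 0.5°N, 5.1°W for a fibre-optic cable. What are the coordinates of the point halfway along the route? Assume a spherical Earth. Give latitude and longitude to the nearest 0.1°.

Write both endpoints as unit vectors p₁, p₂ with components (cos φ cos λ, cos φ sin λ, sin φ).
The central angle between the endpoints is δ = arccos(p₁·p₂) ≈ 1.284 rad (73.5°).
Interpolate at f = 1/2 with slerp weights a = sin((1−f)δ)/sin δ ≈ 0.624, b = sin(fδ)/sin δ ≈ 0.624.
p = a·p₁ + b·p₂ ≈ (0.755, -0.582, -0.302); φ = arcsin(p_z) ≈ -17.57°, λ = atan2(p_y, p_x) ≈ -37.64°.

≈ 17.6°S, 37.6°W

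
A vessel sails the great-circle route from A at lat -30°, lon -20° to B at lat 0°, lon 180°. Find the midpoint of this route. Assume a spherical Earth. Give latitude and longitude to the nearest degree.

≈ lat -55°, lon -122°

Write both endpoints as unit vectors p₁, p₂ with components (cos φ cos λ, cos φ sin λ, sin φ).
The central angle between the endpoints is δ = arccos(p₁·p₂) ≈ 2.521 rad (144.5°).
Interpolate at f = 1/2 with slerp weights a = sin((1−f)δ)/sin δ ≈ 1.639, b = sin(fδ)/sin δ ≈ 1.639.
p = a·p₁ + b·p₂ ≈ (-0.305, -0.485, -0.819); φ = arcsin(p_z) ≈ -55.02°, λ = atan2(p_y, p_x) ≈ -122.16°.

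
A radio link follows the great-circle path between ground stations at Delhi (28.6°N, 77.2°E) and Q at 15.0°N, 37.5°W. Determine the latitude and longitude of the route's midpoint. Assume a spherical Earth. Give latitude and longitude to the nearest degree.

≈ 36°N, 16°E

Write both endpoints as unit vectors p₁, p₂ with components (cos φ cos λ, cos φ sin λ, sin φ).
The central angle between the endpoints is δ = arccos(p₁·p₂) ≈ 1.803 rad (103.3°).
Interpolate at f = 1/2 with slerp weights a = sin((1−f)δ)/sin δ ≈ 0.806, b = sin(fδ)/sin δ ≈ 0.806.
p = a·p₁ + b·p₂ ≈ (0.775, 0.216, 0.594); φ = arcsin(p_z) ≈ 36.48°, λ = atan2(p_y, p_x) ≈ 15.59°.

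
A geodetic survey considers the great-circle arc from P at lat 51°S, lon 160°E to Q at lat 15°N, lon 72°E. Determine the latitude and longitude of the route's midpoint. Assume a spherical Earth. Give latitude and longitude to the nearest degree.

≈ lat 24°S, lon 104°E

Convert each endpoint to a unit vector on the sphere (x = cos φ cos λ, y = cos φ sin λ, z = sin φ).
The central angle between the endpoints is δ = arccos(p₁·p₂) ≈ 1.752 rad (100.4°).
Interpolate at f = 1/2 with slerp weights a = sin((1−f)δ)/sin δ ≈ 0.781, b = sin(fδ)/sin δ ≈ 0.781.
p = a·p₁ + b·p₂ ≈ (-0.229, 0.885, -0.405); φ = arcsin(p_z) ≈ -23.87°, λ = atan2(p_y, p_x) ≈ 104.48°.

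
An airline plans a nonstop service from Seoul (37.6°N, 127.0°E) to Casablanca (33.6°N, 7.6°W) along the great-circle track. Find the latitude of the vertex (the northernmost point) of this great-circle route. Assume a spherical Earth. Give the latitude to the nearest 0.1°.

The great circle lies in the plane with unit normal n̂ = (p₁ × p₂)/|p₁ × p₂|.
Here n̂_z ≈ -0.474; the vertex latitude is φ_max = arccos|n̂_z| ≈ 61.7°.

≈ 61.7°N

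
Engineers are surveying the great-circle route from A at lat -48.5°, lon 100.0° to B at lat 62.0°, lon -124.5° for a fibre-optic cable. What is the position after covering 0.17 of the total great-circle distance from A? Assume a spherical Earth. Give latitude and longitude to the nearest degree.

Write both endpoints as unit vectors p₁, p₂ with components (cos φ cos λ, cos φ sin λ, sin φ).
The central angle between the endpoints is δ = arccos(p₁·p₂) ≈ 2.653 rad (152.0°).
Interpolate at f = 0.17 with slerp weights a = sin((1−f)δ)/sin δ ≈ 1.721, b = sin(fδ)/sin δ ≈ 0.929.
p = a·p₁ + b·p₂ ≈ (-0.445, 0.763, -0.468); φ = arcsin(p_z) ≈ -27.92°, λ = atan2(p_y, p_x) ≈ 120.25°.

≈ lat -28°, lon 120°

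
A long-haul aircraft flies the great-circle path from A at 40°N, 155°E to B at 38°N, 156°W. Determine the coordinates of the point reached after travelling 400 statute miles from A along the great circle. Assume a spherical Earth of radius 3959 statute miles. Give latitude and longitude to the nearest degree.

≈ 41°N, 162°E

From cos δ = sin φ₁ sin φ₂ + cos φ₁ cos φ₂ cos Δλ, the central angle is δ ≈ 0.657 rad (37.6°). The total great-circle distance is δ·R ≈ 0.657 × 3959 ≈ 2601 mi, so the target fraction is f = 400/2601 ≈ 0.154.
Interpolate at f ≈ 0.154 with slerp weights a = sin((1−f)δ)/sin δ ≈ 0.864, b = sin(fδ)/sin δ ≈ 0.165.
p = a·p₁ + b·p₂ ≈ (-0.719, 0.227, 0.657); φ = arcsin(p_z) ≈ 41.08°, λ = atan2(p_y, p_x) ≈ 162.49°.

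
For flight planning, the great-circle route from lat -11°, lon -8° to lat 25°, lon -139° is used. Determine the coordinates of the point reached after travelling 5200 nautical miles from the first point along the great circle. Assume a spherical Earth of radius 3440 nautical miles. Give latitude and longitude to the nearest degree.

The haversine formula gives a central angle δ ≈ 2.297 rad (131.6°) between the endpoints. The total great-circle distance is δ·R ≈ 2.297 × 3440 ≈ 7903 nmi, so the target fraction is f = 5200/7903 ≈ 0.658.
Interpolate at f ≈ 0.658 with slerp weights a = sin((1−f)δ)/sin δ ≈ 0.946, b = sin(fδ)/sin δ ≈ 1.336.
p = a·p₁ + b·p₂ ≈ (0.006, -0.923, 0.384); φ = arcsin(p_z) ≈ 22.57°, λ = atan2(p_y, p_x) ≈ -89.60°.

≈ lat 23°, lon -90°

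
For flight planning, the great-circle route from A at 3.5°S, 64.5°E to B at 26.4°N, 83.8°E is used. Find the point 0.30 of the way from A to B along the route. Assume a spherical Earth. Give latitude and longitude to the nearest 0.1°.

Write both endpoints as unit vectors p₁, p₂ with components (cos φ cos λ, cos φ sin λ, sin φ).
The central angle between the endpoints is δ = arccos(p₁·p₂) ≈ 0.615 rad (35.2°).
Interpolate at f = 0.30 with slerp weights a = sin((1−f)δ)/sin δ ≈ 0.723, b = sin(fδ)/sin δ ≈ 0.318.
p = a·p₁ + b·p₂ ≈ (0.342, 0.935, 0.097); φ = arcsin(p_z) ≈ 5.58°, λ = atan2(p_y, p_x) ≈ 69.93°.

≈ 5.6°N, 69.9°E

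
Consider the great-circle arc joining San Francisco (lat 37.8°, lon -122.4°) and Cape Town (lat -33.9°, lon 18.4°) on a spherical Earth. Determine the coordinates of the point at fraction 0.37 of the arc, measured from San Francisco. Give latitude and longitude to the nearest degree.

The haversine formula gives a central angle δ ≈ 2.587 rad (148.2°) between the endpoints.
Interpolate at f = 0.37 with slerp weights a = sin((1−f)δ)/sin δ ≈ 1.896, b = sin(fδ)/sin δ ≈ 1.552.
p = a·p₁ + b·p₂ ≈ (0.420, -0.858, 0.296); φ = arcsin(p_z) ≈ 17.21°, λ = atan2(p_y, p_x) ≈ -63.91°.

≈ lat 17°, lon -64°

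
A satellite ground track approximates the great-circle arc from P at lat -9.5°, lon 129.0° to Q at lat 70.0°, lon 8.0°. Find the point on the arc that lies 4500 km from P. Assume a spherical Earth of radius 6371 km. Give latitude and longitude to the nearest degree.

The haversine formula gives a central angle δ ≈ 1.906 rad (109.2°) between the endpoints. The total great-circle distance is δ·R ≈ 1.906 × 6371 ≈ 12142 km, so the target fraction is f = 4500/12142 ≈ 0.371.
Interpolate at f ≈ 0.371 with slerp weights a = sin((1−f)δ)/sin δ ≈ 0.987, b = sin(fδ)/sin δ ≈ 0.687.
p = a·p₁ + b·p₂ ≈ (-0.380, 0.789, 0.483); φ = arcsin(p_z) ≈ 28.88°, λ = atan2(p_y, p_x) ≈ 115.70°.

≈ lat 29°, lon 116°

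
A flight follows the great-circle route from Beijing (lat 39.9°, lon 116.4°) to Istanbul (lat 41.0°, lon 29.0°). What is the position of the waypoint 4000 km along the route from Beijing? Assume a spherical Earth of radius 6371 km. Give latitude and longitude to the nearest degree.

The haversine formula gives a central angle δ ≈ 1.107 rad (63.4°) between the endpoints. The total great-circle distance is δ·R ≈ 1.107 × 6371 ≈ 7055 km, so the target fraction is f = 4000/7055 ≈ 0.567.
Interpolate at f ≈ 0.567 with slerp weights a = sin((1−f)δ)/sin δ ≈ 0.516, b = sin(fδ)/sin δ ≈ 0.657.
p = a·p₁ + b·p₂ ≈ (0.258, 0.595, 0.762); φ = arcsin(p_z) ≈ 49.61°, λ = atan2(p_y, p_x) ≈ 66.58°.

≈ lat 50°, lon 67°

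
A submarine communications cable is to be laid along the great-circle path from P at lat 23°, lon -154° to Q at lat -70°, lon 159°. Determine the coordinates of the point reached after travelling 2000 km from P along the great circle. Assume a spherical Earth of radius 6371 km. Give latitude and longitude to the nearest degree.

From cos δ = sin φ₁ sin φ₂ + cos φ₁ cos φ₂ cos Δλ, the central angle is δ ≈ 1.724 rad (98.8°). The total great-circle distance is δ·R ≈ 1.724 × 6371 ≈ 10983 km, so the target fraction is f = 2000/10983 ≈ 0.182.
Interpolate at f ≈ 0.182 with slerp weights a = sin((1−f)δ)/sin δ ≈ 0.999, b = sin(fδ)/sin δ ≈ 0.312.
p = a·p₁ + b·p₂ ≈ (-0.926, -0.365, 0.097); φ = arcsin(p_z) ≈ 5.55°, λ = atan2(p_y, p_x) ≈ -158.50°.

≈ lat 6°, lon -159°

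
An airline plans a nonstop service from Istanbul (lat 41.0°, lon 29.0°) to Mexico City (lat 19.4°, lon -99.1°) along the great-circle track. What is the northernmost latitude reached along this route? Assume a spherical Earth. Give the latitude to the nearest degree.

≈ 55°

The great circle lies in the plane with unit normal n̂ = (p₁ × p₂)/|p₁ × p₂|.
Here n̂_z ≈ -0.574; the vertex latitude is φ_max = arccos|n̂_z| ≈ 54.9°.
Check via Clairaut: cos φ_max = |cos φ₁| · sin C = cos(41.0°)·sin(49.6°) ≈ 0.574, again giving ≈ 54.9°.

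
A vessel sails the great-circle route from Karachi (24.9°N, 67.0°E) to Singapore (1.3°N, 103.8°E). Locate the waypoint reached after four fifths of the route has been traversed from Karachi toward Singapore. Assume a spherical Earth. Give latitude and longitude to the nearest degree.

Convert each endpoint to a unit vector on the sphere (x = cos φ cos λ, y = cos φ sin λ, z = sin φ).
The central angle between the endpoints is δ = arccos(p₁·p₂) ≈ 0.744 rad (42.6°).
Interpolate at f = 4/5 with slerp weights a = sin((1−f)δ)/sin δ ≈ 0.219, b = sin(fδ)/sin δ ≈ 0.828.
p = a·p₁ + b·p₂ ≈ (-0.120, 0.987, 0.111); φ = arcsin(p_z) ≈ 6.37°, λ = atan2(p_y, p_x) ≈ 96.93°.

≈ 6°N, 97°E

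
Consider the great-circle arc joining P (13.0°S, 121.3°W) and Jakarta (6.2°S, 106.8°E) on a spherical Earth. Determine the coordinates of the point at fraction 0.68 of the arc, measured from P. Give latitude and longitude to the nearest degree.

≈ (19°S, 147°E)

Convert each endpoint to a unit vector on the sphere (x = cos φ cos λ, y = cos φ sin λ, z = sin φ).
The central angle between the endpoints is δ = arccos(p₁·p₂) ≈ 2.243 rad (128.5°).
Interpolate at f = 0.68 with slerp weights a = sin((1−f)δ)/sin δ ≈ 0.840, b = sin(fδ)/sin δ ≈ 1.277.
p = a·p₁ + b·p₂ ≈ (-0.792, 0.515, -0.327); φ = arcsin(p_z) ≈ -19.08°, λ = atan2(p_y, p_x) ≈ 146.96°.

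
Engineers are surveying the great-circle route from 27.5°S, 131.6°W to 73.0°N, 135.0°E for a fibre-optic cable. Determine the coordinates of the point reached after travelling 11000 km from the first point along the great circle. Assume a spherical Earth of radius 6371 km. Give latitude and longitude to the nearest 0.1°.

The haversine formula gives a central angle δ ≈ 2.045 rad (117.2°) between the endpoints. The total great-circle distance is δ·R ≈ 2.045 × 6371 ≈ 13031 km, so the target fraction is f = 11000/13031 ≈ 0.844.
Interpolate at f ≈ 0.844 with slerp weights a = sin((1−f)δ)/sin δ ≈ 0.352, b = sin(fδ)/sin δ ≈ 1.111.
p = a·p₁ + b·p₂ ≈ (-0.437, -0.004, 0.899); φ = arcsin(p_z) ≈ 64.08°, λ = atan2(p_y, p_x) ≈ -179.46°.

≈ 64.1°N, 179.5°W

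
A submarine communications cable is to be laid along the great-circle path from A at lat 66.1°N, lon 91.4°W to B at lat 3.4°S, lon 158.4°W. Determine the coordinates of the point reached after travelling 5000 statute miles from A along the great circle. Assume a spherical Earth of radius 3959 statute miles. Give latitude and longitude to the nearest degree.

≈ lat 7°N, lon 154°W

Write both endpoints as unit vectors p₁, p₂ with components (cos φ cos λ, cos φ sin λ, sin φ).
The central angle between the endpoints is δ = arccos(p₁·p₂) ≈ 1.467 rad (84.0°). The total great-circle distance is δ·R ≈ 1.467 × 3959 ≈ 5807 mi, so the target fraction is f = 5000/5807 ≈ 0.861.
Interpolate at f ≈ 0.861 with slerp weights a = sin((1−f)δ)/sin δ ≈ 0.204, b = sin(fδ)/sin δ ≈ 0.958.
p = a·p₁ + b·p₂ ≈ (-0.891, -0.435, 0.129); φ = arcsin(p_z) ≈ 7.43°, λ = atan2(p_y, p_x) ≈ -154.01°.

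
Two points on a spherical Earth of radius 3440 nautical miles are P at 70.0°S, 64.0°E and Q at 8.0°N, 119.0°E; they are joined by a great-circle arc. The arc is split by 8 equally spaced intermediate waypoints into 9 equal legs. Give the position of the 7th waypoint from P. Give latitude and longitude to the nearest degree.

≈ 10°S, 114°E

Convert each endpoint to a unit vector on the sphere (x = cos φ cos λ, y = cos φ sin λ, z = sin φ).
The central angle between the endpoints is δ = arccos(p₁·p₂) ≈ 1.507 rad (86.4°).
Interpolate at f = 7/9 with slerp weights a = sin((1−f)δ)/sin δ ≈ 0.329, b = sin(fδ)/sin δ ≈ 0.924.
p = a·p₁ + b·p₂ ≈ (-0.394, 0.901, -0.181); φ = arcsin(p_z) ≈ -10.43°, λ = atan2(p_y, p_x) ≈ 113.62°.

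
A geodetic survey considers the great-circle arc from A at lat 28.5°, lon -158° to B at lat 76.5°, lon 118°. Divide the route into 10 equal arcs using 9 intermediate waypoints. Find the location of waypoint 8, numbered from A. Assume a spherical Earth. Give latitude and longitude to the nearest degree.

≈ lat 72°, lon 161°

Convert each endpoint to a unit vector on the sphere (x = cos φ cos λ, y = cos φ sin λ, z = sin φ).
The central angle between the endpoints is δ = arccos(p₁·p₂) ≈ 1.064 rad (61.0°).
Interpolate at f = 8/10 with slerp weights a = sin((1−f)δ)/sin δ ≈ 0.242, b = sin(fδ)/sin δ ≈ 0.860.
p = a·p₁ + b·p₂ ≈ (-0.291, 0.098, 0.952); φ = arcsin(p_z) ≈ 72.12°, λ = atan2(p_y, p_x) ≈ 161.43°.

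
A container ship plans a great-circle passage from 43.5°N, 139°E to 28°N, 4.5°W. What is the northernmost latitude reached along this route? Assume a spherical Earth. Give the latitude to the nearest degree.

≈ 67°N

The great circle lies in the plane with unit normal n̂ = (p₁ × p₂)/|p₁ × p₂|.
Here n̂_z ≈ -0.388; the vertex latitude is φ_max = arccos|n̂_z| ≈ 67.2°.
Check via Clairaut: cos φ_max = |cos φ₁| · sin C = cos(43.5°)·sin(32.4°) ≈ 0.388, again giving ≈ 67.2°.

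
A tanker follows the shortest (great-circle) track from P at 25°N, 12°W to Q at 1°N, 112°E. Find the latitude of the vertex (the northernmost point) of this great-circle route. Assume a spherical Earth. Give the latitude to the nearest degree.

≈ 30°N

The great circle lies in the plane with unit normal n̂ = (p₁ × p₂)/|p₁ × p₂|.
Here n̂_z ≈ +0.867; the vertex latitude is φ_max = arccos|n̂_z| ≈ 29.9°.
Check via Clairaut: cos φ_max = |cos φ₁| · sin C = cos(25.0°)·sin(73.1°) ≈ 0.867, again giving ≈ 29.9°.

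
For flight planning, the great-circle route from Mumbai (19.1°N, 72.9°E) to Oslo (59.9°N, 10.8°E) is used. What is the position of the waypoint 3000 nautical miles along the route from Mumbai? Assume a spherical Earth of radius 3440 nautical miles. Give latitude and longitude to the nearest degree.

The haversine formula gives a central angle δ ≈ 1.042 rad (59.7°) between the endpoints. The total great-circle distance is δ·R ≈ 1.042 × 3440 ≈ 3583 nmi, so the target fraction is f = 3000/3583 ≈ 0.837.
Interpolate at f ≈ 0.837 with slerp weights a = sin((1−f)δ)/sin δ ≈ 0.195, b = sin(fδ)/sin δ ≈ 0.887.
p = a·p₁ + b·p₂ ≈ (0.491, 0.260, 0.831); φ = arcsin(p_z) ≈ 56.24°, λ = atan2(p_y, p_x) ≈ 27.88°.

≈ 56°N, 28°E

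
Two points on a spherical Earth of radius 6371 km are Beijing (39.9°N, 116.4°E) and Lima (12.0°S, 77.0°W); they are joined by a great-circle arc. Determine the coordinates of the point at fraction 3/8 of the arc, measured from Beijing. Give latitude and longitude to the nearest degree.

Write both endpoints as unit vectors p₁, p₂ with components (cos φ cos λ, cos φ sin λ, sin φ).
The central angle between the endpoints is δ = arccos(p₁·p₂) ≈ 2.613 rad (149.7°).
Interpolate at f = 3/8 with slerp weights a = sin((1−f)δ)/sin δ ≈ 1.978, b = sin(fδ)/sin δ ≈ 1.645.
p = a·p₁ + b·p₂ ≈ (-0.313, -0.209, 0.927); φ = arcsin(p_z) ≈ 67.91°, λ = atan2(p_y, p_x) ≈ -146.21°.

≈ (68°N, 146°W)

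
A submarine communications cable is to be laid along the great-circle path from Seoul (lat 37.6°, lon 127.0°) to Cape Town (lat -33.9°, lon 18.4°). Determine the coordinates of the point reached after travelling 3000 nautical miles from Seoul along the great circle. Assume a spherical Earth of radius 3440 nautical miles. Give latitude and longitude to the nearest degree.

≈ lat 11°, lon 80°

The haversine formula gives a central angle δ ≈ 2.153 rad (123.4°) between the endpoints. The total great-circle distance is δ·R ≈ 2.153 × 3440 ≈ 7407 nmi, so the target fraction is f = 3000/7407 ≈ 0.405.
Interpolate at f ≈ 0.405 with slerp weights a = sin((1−f)δ)/sin δ ≈ 1.148, b = sin(fδ)/sin δ ≈ 0.917.
p = a·p₁ + b·p₂ ≈ (0.175, 0.966, 0.189); φ = arcsin(p_z) ≈ 10.88°, λ = atan2(p_y, p_x) ≈ 79.74°.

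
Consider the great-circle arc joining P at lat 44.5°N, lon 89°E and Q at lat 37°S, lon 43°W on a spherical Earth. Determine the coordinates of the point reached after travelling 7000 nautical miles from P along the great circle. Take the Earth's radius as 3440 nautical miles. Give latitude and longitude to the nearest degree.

Write both endpoints as unit vectors p₁, p₂ with components (cos φ cos λ, cos φ sin λ, sin φ).
The central angle between the endpoints is δ = arccos(p₁·p₂) ≈ 2.503 rad (143.4°). The total great-circle distance is δ·R ≈ 2.503 × 3440 ≈ 8611 nmi, so the target fraction is f = 7000/8611 ≈ 0.813.
Interpolate at f ≈ 0.813 with slerp weights a = sin((1−f)δ)/sin δ ≈ 0.757, b = sin(fδ)/sin δ ≈ 1.500.
p = a·p₁ + b·p₂ ≈ (0.886, -0.277, -0.372); φ = arcsin(p_z) ≈ -21.85°, λ = atan2(p_y, p_x) ≈ -17.38°.

≈ lat 22°S, lon 17°W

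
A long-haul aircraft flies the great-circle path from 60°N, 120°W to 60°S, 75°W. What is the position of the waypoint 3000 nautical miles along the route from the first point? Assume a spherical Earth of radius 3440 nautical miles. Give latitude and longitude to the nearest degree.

≈ 12°N, 100°W

From cos δ = sin φ₁ sin φ₂ + cos φ₁ cos φ₂ cos Δλ, the central angle is δ ≈ 2.181 rad (125.0°). The total great-circle distance is δ·R ≈ 2.181 × 3440 ≈ 7503 nmi, so the target fraction is f = 3000/7503 ≈ 0.400.
Interpolate at f ≈ 0.400 with slerp weights a = sin((1−f)δ)/sin δ ≈ 1.179, b = sin(fδ)/sin δ ≈ 0.934.
p = a·p₁ + b·p₂ ≈ (-0.174, -0.962, 0.212); φ = arcsin(p_z) ≈ 12.22°, λ = atan2(p_y, p_x) ≈ -100.24°.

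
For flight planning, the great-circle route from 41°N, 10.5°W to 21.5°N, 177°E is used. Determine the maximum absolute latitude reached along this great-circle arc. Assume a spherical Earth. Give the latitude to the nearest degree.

The great circle lies in the plane with unit normal n̂ = (p₁ × p₂)/|p₁ × p₂|.
Here n̂_z ≈ -0.103; the vertex latitude is φ_max = arccos|n̂_z| ≈ 84.1°.

≈ 84°N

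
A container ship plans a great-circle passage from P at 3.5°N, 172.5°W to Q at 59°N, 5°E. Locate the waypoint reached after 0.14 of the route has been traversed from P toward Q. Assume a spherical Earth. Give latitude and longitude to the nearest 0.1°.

≈ 19.9°N, 172.1°W

Convert each endpoint to a unit vector on the sphere (x = cos φ cos λ, y = cos φ sin λ, z = sin φ).
The central angle between the endpoints is δ = arccos(p₁·p₂) ≈ 2.050 rad (117.5°).
Interpolate at f = 0.14 with slerp weights a = sin((1−f)δ)/sin δ ≈ 1.106, b = sin(fδ)/sin δ ≈ 0.319.
p = a·p₁ + b·p₂ ≈ (-0.931, -0.130, 0.341); φ = arcsin(p_z) ≈ 19.94°, λ = atan2(p_y, p_x) ≈ -172.06°.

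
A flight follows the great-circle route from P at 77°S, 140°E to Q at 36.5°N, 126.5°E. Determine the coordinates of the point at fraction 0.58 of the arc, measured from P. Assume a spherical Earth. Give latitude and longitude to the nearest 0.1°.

≈ 11.2°S, 129.0°E

The haversine formula gives a central angle δ ≈ 1.986 rad (113.8°) between the endpoints.
Interpolate at f = 0.58 with slerp weights a = sin((1−f)δ)/sin δ ≈ 0.810, b = sin(fδ)/sin δ ≈ 0.999.
p = a·p₁ + b·p₂ ≈ (-0.617, 0.762, -0.195); φ = arcsin(p_z) ≈ -11.24°, λ = atan2(p_y, p_x) ≈ 128.98°.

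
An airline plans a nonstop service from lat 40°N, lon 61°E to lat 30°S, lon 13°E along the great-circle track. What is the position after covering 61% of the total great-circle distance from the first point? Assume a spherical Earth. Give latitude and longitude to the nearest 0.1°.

Convert each endpoint to a unit vector on the sphere (x = cos φ cos λ, y = cos φ sin λ, z = sin φ).
The central angle between the endpoints is δ = arccos(p₁·p₂) ≈ 1.448 rad (83.0°).
Interpolate at f = 0.61 with slerp weights a = sin((1−f)δ)/sin δ ≈ 0.539, b = sin(fδ)/sin δ ≈ 0.779.
p = a·p₁ + b·p₂ ≈ (0.857, 0.513, -0.043); φ = arcsin(p_z) ≈ -2.45°, λ = atan2(p_y, p_x) ≈ 30.89°.

≈ lat 2.4°S, lon 30.9°E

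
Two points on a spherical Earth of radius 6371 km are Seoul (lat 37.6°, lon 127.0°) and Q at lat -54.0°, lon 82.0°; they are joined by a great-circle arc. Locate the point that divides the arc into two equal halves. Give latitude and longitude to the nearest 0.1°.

≈ lat -8.8°, lon 108.0°

The haversine formula gives a central angle δ ≈ 1.736 rad (99.5°) between the endpoints.
Interpolate at f = 1/2 with slerp weights a = sin((1−f)δ)/sin δ ≈ 0.774, b = sin(fδ)/sin δ ≈ 0.774.
p = a·p₁ + b·p₂ ≈ (-0.306, 0.940, -0.154); φ = arcsin(p_z) ≈ -8.85°, λ = atan2(p_y, p_x) ≈ 108.01°.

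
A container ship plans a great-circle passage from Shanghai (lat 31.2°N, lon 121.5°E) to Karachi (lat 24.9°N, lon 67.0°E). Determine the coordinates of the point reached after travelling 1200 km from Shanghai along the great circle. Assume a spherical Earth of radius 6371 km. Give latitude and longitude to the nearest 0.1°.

≈ lat 31.8°N, lon 108.9°E

Write both endpoints as unit vectors p₁, p₂ with components (cos φ cos λ, cos φ sin λ, sin φ).
The central angle between the endpoints is δ = arccos(p₁·p₂) ≈ 0.838 rad (48.0°). The total great-circle distance is δ·R ≈ 0.838 × 6371 ≈ 5341 km, so the target fraction is f = 1200/5341 ≈ 0.225.
Interpolate at f ≈ 0.225 with slerp weights a = sin((1−f)δ)/sin δ ≈ 0.814, b = sin(fδ)/sin δ ≈ 0.252.
p = a·p₁ + b·p₂ ≈ (-0.275, 0.804, 0.528); φ = arcsin(p_z) ≈ 31.85°, λ = atan2(p_y, p_x) ≈ 108.86°.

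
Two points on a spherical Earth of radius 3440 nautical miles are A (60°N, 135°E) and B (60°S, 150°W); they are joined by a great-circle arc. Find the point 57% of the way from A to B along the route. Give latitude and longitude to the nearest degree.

≈ (9°S, 176°E)

Write both endpoints as unit vectors p₁, p₂ with components (cos φ cos λ, cos φ sin λ, sin φ).
The central angle between the endpoints is δ = arccos(p₁·p₂) ≈ 2.326 rad (133.3°).
Interpolate at f = 0.57 with slerp weights a = sin((1−f)δ)/sin δ ≈ 1.156, b = sin(fδ)/sin δ ≈ 1.332.
p = a·p₁ + b·p₂ ≈ (-0.985, 0.076, -0.153); φ = arcsin(p_z) ≈ -8.80°, λ = atan2(p_y, p_x) ≈ 175.62°.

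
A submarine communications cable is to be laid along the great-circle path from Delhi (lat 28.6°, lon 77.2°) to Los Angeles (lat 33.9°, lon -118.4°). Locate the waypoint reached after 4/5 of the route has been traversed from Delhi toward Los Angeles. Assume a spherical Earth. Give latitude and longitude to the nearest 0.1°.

≈ lat 55.9°, lon -129.0°

From cos δ = sin φ₁ sin φ₂ + cos φ₁ cos φ₂ cos Δλ, the central angle is δ ≈ 2.021 rad (115.8°).
Interpolate at f = 4/5 with slerp weights a = sin((1−f)δ)/sin δ ≈ 0.437, b = sin(fδ)/sin δ ≈ 1.109.
p = a·p₁ + b·p₂ ≈ (-0.353, -0.436, 0.828); φ = arcsin(p_z) ≈ 55.87°, λ = atan2(p_y, p_x) ≈ -128.99°.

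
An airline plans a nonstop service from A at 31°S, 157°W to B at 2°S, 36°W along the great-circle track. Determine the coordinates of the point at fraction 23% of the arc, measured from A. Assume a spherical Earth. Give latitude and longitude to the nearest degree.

≈ 36°S, 126°W

The haversine formula gives a central angle δ ≈ 2.008 rad (115.0°) between the endpoints.
Interpolate at f = 0.23 with slerp weights a = sin((1−f)δ)/sin δ ≈ 1.103, b = sin(fδ)/sin δ ≈ 0.492.
p = a·p₁ + b·p₂ ≈ (-0.473, -0.658, -0.585); φ = arcsin(p_z) ≈ -35.83°, λ = atan2(p_y, p_x) ≈ -125.69°.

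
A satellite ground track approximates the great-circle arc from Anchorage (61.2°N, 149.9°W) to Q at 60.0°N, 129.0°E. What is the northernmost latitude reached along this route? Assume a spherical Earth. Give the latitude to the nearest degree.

The great circle lies in the plane with unit normal n̂ = (p₁ × p₂)/|p₁ × p₂|.
Here n̂_z ≈ -0.393; the vertex latitude is φ_max = arccos|n̂_z| ≈ 66.8°.
Check via Clairaut: cos φ_max = |cos φ₁| · sin C = cos(61.2°)·sin(54.7°) ≈ 0.393, again giving ≈ 66.8°.

≈ 67°N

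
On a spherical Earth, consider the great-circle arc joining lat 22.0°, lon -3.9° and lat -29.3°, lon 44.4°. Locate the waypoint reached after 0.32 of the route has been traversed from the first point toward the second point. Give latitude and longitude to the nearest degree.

≈ lat 6°, lon 11°

Convert each endpoint to a unit vector on the sphere (x = cos φ cos λ, y = cos φ sin λ, z = sin φ).
The central angle between the endpoints is δ = arccos(p₁·p₂) ≈ 1.208 rad (69.2°).
Interpolate at f = 0.32 with slerp weights a = sin((1−f)δ)/sin δ ≈ 0.783, b = sin(fδ)/sin δ ≈ 0.403.
p = a·p₁ + b·p₂ ≈ (0.976, 0.197, 0.096); φ = arcsin(p_z) ≈ 5.51°, λ = atan2(p_y, p_x) ≈ 11.40°.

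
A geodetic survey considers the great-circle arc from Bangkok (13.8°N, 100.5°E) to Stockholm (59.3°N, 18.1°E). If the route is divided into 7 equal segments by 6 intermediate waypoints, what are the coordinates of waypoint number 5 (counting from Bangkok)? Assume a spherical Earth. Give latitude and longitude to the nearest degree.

Convert each endpoint to a unit vector on the sphere (x = cos φ cos λ, y = cos φ sin λ, z = sin φ).
The central angle between the endpoints is δ = arccos(p₁·p₂) ≈ 1.297 rad (74.3°).
Interpolate at f = 5/7 with slerp weights a = sin((1−f)δ)/sin δ ≈ 0.376, b = sin(fδ)/sin δ ≈ 0.830.
p = a·p₁ + b·p₂ ≈ (0.336, 0.491, 0.804); φ = arcsin(p_z) ≈ 53.48°, λ = atan2(p_y, p_x) ≈ 55.58°.

≈ (53°N, 56°E)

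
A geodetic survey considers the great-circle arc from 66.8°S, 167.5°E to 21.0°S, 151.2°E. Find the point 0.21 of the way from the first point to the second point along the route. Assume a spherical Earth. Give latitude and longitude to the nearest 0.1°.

≈ 57.4°S, 161.0°E

The haversine formula gives a central angle δ ≈ 0.820 rad (47.0°) between the endpoints.
Interpolate at f = 0.21 with slerp weights a = sin((1−f)δ)/sin δ ≈ 0.825, b = sin(fδ)/sin δ ≈ 0.234.
p = a·p₁ + b·p₂ ≈ (-0.509, 0.176, -0.843); φ = arcsin(p_z) ≈ -57.41°, λ = atan2(p_y, p_x) ≈ 160.95°.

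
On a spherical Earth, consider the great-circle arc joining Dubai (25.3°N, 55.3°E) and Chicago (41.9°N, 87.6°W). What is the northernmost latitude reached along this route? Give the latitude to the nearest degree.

≈ 65°N

The great circle lies in the plane with unit normal n̂ = (p₁ × p₂)/|p₁ × p₂|.
Here n̂_z ≈ -0.419; the vertex latitude is φ_max = arccos|n̂_z| ≈ 65.2°.
Check via Clairaut: cos φ_max = |cos φ₁| · sin C = cos(25.3°)·sin(27.6°) ≈ 0.419, again giving ≈ 65.2°.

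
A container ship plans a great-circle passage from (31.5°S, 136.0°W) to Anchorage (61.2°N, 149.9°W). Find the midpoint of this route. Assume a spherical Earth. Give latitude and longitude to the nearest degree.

From cos δ = sin φ₁ sin φ₂ + cos φ₁ cos φ₂ cos Δλ, the central angle is δ ≈ 1.630 rad (93.4°).
Interpolate at f = 1/2 with slerp weights a = sin((1−f)δ)/sin δ ≈ 0.729, b = sin(fδ)/sin δ ≈ 0.729.
p = a·p₁ + b·p₂ ≈ (-0.751, -0.608, 0.258); φ = arcsin(p_z) ≈ 14.95°, λ = atan2(p_y, p_x) ≈ -141.01°.

≈ (15°N, 141°W)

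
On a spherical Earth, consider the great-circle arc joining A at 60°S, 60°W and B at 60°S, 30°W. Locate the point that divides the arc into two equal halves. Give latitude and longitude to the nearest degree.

Write both endpoints as unit vectors p₁, p₂ with components (cos φ cos λ, cos φ sin λ, sin φ).
The central angle between the endpoints is δ = arccos(p₁·p₂) ≈ 0.260 rad (14.9°).
Interpolate at f = 1/2 with slerp weights a = sin((1−f)δ)/sin δ ≈ 0.504, b = sin(fδ)/sin δ ≈ 0.504.
p = a·p₁ + b·p₂ ≈ (0.344, -0.344, -0.873); φ = arcsin(p_z) ≈ -60.85°, λ = atan2(p_y, p_x) ≈ -45.00°.

≈ 61°S, 45°W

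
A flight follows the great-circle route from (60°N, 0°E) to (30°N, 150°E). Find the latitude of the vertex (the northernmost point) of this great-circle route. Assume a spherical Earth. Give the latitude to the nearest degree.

≈ 77°N

The great circle lies in the plane with unit normal n̂ = (p₁ × p₂)/|p₁ × p₂|.
Here n̂_z ≈ +0.217; the vertex latitude is φ_max = arccos|n̂_z| ≈ 77.5°.
Check via Clairaut: cos φ_max = |cos φ₁| · sin C = cos(60.0°)·sin(25.7°) ≈ 0.217, again giving ≈ 77.5°.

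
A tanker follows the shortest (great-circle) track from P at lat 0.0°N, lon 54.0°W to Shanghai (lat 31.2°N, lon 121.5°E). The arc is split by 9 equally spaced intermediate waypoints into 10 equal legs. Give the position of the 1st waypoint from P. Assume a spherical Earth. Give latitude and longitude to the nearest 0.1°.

≈ lat 14.7°N, lon 52.0°W

Convert each endpoint to a unit vector on the sphere (x = cos φ cos λ, y = cos φ sin λ, z = sin φ).
The central angle between the endpoints is δ = arccos(p₁·p₂) ≈ 2.592 rad (148.5°).
Interpolate at f = 1/10 with slerp weights a = sin((1−f)δ)/sin δ ≈ 1.385, b = sin(fδ)/sin δ ≈ 0.491.
p = a·p₁ + b·p₂ ≈ (0.595, -0.763, 0.254); φ = arcsin(p_z) ≈ 14.73°, λ = atan2(p_y, p_x) ≈ -52.05°.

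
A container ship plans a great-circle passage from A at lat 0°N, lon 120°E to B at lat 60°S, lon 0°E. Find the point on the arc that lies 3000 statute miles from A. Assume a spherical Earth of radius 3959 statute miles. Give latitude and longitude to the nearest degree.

≈ lat 38°S, lon 97°E

Convert each endpoint to a unit vector on the sphere (x = cos φ cos λ, y = cos φ sin λ, z = sin φ).
The central angle between the endpoints is δ = arccos(p₁·p₂) ≈ 1.823 rad (104.5°). The total great-circle distance is δ·R ≈ 1.823 × 3959 ≈ 7219 mi, so the target fraction is f = 3000/7219 ≈ 0.416.
Interpolate at f ≈ 0.416 with slerp weights a = sin((1−f)δ)/sin δ ≈ 0.904, b = sin(fδ)/sin δ ≈ 0.710.
p = a·p₁ + b·p₂ ≈ (-0.097, 0.783, -0.615); φ = arcsin(p_z) ≈ -37.93°, λ = atan2(p_y, p_x) ≈ 97.06°.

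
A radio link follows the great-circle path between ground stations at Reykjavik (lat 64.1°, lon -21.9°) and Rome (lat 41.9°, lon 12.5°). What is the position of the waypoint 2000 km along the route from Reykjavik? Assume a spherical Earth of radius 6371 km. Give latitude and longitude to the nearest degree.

≈ lat 52°, lon 3°

Write both endpoints as unit vectors p₁, p₂ with components (cos φ cos λ, cos φ sin λ, sin φ).
The central angle between the endpoints is δ = arccos(p₁·p₂) ≈ 0.518 rad (29.7°). The total great-circle distance is δ·R ≈ 0.518 × 6371 ≈ 3298 km, so the target fraction is f = 2000/3298 ≈ 0.607.
Interpolate at f ≈ 0.607 with slerp weights a = sin((1−f)δ)/sin δ ≈ 0.409, b = sin(fδ)/sin δ ≈ 0.624.
p = a·p₁ + b·p₂ ≈ (0.619, 0.034, 0.785); φ = arcsin(p_z) ≈ 51.68°, λ = atan2(p_y, p_x) ≈ 3.14°.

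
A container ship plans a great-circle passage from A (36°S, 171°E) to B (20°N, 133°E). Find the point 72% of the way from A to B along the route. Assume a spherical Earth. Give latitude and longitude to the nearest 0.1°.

≈ (4.1°N, 143.0°E)

Convert each endpoint to a unit vector on the sphere (x = cos φ cos λ, y = cos φ sin λ, z = sin φ).
The central angle between the endpoints is δ = arccos(p₁·p₂) ≈ 1.161 rad (66.5°).
Interpolate at f = 0.72 with slerp weights a = sin((1−f)δ)/sin δ ≈ 0.348, b = sin(fδ)/sin δ ≈ 0.809.
p = a·p₁ + b·p₂ ≈ (-0.797, 0.600, 0.072); φ = arcsin(p_z) ≈ 4.13°, λ = atan2(p_y, p_x) ≈ 143.02°.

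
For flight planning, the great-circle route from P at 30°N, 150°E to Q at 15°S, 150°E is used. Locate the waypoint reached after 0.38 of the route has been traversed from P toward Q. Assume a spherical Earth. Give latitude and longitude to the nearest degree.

The haversine formula gives a central angle δ ≈ 0.785 rad (45.0°) between the endpoints.
Interpolate at f = 0.38 with slerp weights a = sin((1−f)δ)/sin δ ≈ 0.662, b = sin(fδ)/sin δ ≈ 0.416.
p = a·p₁ + b·p₂ ≈ (-0.844, 0.487, 0.223); φ = arcsin(p_z) ≈ 12.90°, λ = atan2(p_y, p_x) ≈ 150.00°.

≈ 13°N, 150°E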